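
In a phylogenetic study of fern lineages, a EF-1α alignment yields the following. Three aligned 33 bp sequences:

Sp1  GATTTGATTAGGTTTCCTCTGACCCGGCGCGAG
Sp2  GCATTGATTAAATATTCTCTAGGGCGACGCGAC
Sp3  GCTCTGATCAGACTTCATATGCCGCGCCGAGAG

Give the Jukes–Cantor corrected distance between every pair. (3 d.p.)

Sp1–Sp2: 12/33 sites differ → p ≈ 0.363636, d = −0.75 ln(1 − 0.484848) = 0.497470 ≈ 0.497.
Sp1–Sp3: 11/33 sites differ → p ≈ 0.333333, d = −0.75 ln(1 − 0.444444) = 0.440839 ≈ 0.441.
Sp2–Sp3: 15/33 sites differ → p ≈ 0.454545, d = −0.75 ln(1 − 0.60606) = 0.698667 ≈ 0.699.

d(Sp1,Sp2) = 0.497, d(Sp1,Sp3) = 0.441, d(Sp2,Sp3) = 0.699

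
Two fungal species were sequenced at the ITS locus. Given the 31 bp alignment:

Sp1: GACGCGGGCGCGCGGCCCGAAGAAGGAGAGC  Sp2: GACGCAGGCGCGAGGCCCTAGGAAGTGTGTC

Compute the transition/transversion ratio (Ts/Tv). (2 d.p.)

Transitions are A↔G and C↔T; transversions are all other mismatches.
Transitions: 4. Transversions: 5.
R = 4/5 = 0.80.

0.80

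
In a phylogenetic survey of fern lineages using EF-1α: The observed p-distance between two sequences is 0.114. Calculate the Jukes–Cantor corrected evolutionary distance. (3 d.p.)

d = −(3/4) ln(1 − 4p/3) = −0.75 ln(1 − 0.152) = −0.75 ln(0.848)
  = −0.75 × (-0.164875) = 0.123656 substitutions/site.

0.124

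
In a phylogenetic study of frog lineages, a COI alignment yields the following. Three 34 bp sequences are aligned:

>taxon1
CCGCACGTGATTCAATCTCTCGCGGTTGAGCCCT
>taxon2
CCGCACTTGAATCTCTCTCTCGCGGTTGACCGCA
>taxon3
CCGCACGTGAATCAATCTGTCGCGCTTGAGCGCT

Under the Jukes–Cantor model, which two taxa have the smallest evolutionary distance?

taxon1 and taxon3

taxon1–taxon2: 7/34 differ, p = 0.206, d = 0.241.
taxon1–taxon3: 4/34 differ, p = 0.118, d = 0.128.
taxon2–taxon3: 7/34 differ, p = 0.206, d = 0.241.
The smallest distance is between taxon1 and taxon3.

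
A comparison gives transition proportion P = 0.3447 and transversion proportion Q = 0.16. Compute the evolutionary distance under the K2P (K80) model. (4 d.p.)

1.0430

Under the Kimura two-parameter model, d = −½ ln(1 − 2P − Q) − ¼ ln(1 − 2Q).
1 − 2P − Q = 0.1506, giving −½ ln(0.1506) = 0.946564.
1 − 2Q = 0.68, giving −¼ ln(0.68) = 0.096416.
d = 0.946564 + 0.096416 = 1.042980.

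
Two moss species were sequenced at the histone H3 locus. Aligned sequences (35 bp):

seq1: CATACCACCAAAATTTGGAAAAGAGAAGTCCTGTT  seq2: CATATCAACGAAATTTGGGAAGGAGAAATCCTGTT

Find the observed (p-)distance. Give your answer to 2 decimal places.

0.17

The sequences differ at 6 of 35 positions (sites 5, 8, 10, 19, 22, 28).
p = 6/35 = 0.171428… ≈ 0.17 (to 2 d.p.).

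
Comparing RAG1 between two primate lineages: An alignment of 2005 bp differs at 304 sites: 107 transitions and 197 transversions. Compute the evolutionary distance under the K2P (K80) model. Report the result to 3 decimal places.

0.169

P = 107/2005 ≈ 0.053367 and Q = 197/2005 ≈ 0.098254.
Under the Kimura two-parameter model, d = −½ ln(1 − 2P − Q) − ¼ ln(1 − 2Q).
1 − 2P − Q = 0.795012, giving −½ ln(0.795012) = 0.114699.
1 − 2Q = 0.803492, giving −¼ ln(0.803492) = 0.054697.
d = 0.114699 + 0.054697 = 0.169396.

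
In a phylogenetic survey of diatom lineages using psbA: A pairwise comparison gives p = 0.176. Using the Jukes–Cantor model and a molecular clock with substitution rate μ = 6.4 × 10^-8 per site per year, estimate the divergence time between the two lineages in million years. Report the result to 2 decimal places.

d = −(3/4) ln(1 − 4p/3) = −0.75 ln(1 − 0.234667) = −0.75 ln(0.765333)
  = −0.75 × (-0.267444) = 0.200583 substitutions/site.
Under a molecular clock d = 2μt, so t = d/(2μ) = 0.200583 / (2 × 6.4 × 10^-8) = 1.57 million years.

1.57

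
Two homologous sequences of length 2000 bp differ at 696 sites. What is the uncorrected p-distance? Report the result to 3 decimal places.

0.348

p = 696/2000 = 0.348.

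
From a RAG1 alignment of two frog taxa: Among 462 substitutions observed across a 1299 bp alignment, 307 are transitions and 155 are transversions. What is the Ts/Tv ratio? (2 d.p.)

1.98

R = 307/155 = 1.980645… ≈ 1.98 (to 2 d.p.).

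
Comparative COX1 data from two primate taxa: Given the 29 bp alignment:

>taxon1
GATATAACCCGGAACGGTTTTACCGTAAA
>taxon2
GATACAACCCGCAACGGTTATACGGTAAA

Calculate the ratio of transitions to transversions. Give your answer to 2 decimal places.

0.33

Transitions are A↔G and C↔T; transversions are all other mismatches.
Transitions: 1. Transversions: 3.
R = 1/3 = 0.333333… ≈ 0.33 (to 2 d.p.).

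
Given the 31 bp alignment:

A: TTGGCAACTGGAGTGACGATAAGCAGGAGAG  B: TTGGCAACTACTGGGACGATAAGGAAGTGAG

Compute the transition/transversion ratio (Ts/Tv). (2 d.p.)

0.40

Transitions are A↔G and C↔T; transversions are all other mismatches.
Transitions: 2. Transversions: 5.
R = 2/5 = 0.40.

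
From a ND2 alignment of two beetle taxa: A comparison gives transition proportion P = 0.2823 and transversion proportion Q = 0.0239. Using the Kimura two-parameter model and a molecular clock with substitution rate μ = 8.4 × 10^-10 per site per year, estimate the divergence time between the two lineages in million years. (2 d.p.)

Under the Kimura two-parameter model, d = −½ ln(1 − 2P − Q) − ¼ ln(1 − 2Q).
1 − 2P − Q = 0.4115, giving −½ ln(0.4115) = 0.443973.
1 − 2Q = 0.9522, giving −¼ ln(0.9522) = 0.012245.
d = 0.443973 + 0.012245 = 0.456218.
Under a molecular clock d = 2μt, so t = d/(2μ) = 0.456218 / (2 × 8.4 × 10^-10) = 271.56 million years.

271.56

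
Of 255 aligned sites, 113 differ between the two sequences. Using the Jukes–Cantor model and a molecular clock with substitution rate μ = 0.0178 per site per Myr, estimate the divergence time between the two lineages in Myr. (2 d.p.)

18.83

p = 113/255 ≈ 0.443137.
d = −(3/4) ln(1 − 4p/3) = −0.75 ln(1 − 0.590849) = −0.75 ln(0.409151)
  = −0.75 × (-0.893671) = 0.670253 substitutions/site.
Under a molecular clock d = 2μt, so t = d/(2μ) = 0.670253 / (2 × 0.0178) = 18.83 Myr.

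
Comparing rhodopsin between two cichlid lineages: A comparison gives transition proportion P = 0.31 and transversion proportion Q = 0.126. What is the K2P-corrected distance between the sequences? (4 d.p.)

Under the Kimura two-parameter model, d = −½ ln(1 − 2P − Q) − ¼ ln(1 − 2Q).
1 − 2P − Q = 0.254, giving −½ ln(0.254) = 0.685211.
1 − 2Q = 0.748, giving −¼ ln(0.748) = 0.072588.
d = 0.685211 + 0.072588 = 0.757799.

0.7578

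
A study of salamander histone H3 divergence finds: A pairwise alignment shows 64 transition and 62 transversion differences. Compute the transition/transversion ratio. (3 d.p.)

R = 64/62 = 1.032258… ≈ 1.032 (to 3 d.p.).

1.032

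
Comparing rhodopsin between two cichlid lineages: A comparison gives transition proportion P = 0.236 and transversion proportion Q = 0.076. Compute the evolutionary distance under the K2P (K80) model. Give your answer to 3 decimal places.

0.438

Under the Kimura two-parameter model, d = −½ ln(1 − 2P − Q) − ¼ ln(1 − 2Q).
1 − 2P − Q = 0.452, giving −½ ln(0.452) = 0.397037.
1 − 2Q = 0.848, giving −¼ ln(0.848) = 0.041219.
d = 0.397037 + 0.041219 = 0.438256.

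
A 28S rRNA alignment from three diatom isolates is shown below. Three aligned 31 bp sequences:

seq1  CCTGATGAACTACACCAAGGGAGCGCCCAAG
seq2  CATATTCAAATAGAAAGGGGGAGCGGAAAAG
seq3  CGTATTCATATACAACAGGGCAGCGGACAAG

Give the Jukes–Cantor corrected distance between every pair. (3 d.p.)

d(seq1,seq2) = 0.614, d(seq1,seq3) = 0.481, d(seq2,seq3) = 0.269

seq1–seq2: 13/31 sites differ → p ≈ 0.419355, d = −0.75 ln(1 − 0.55914) = 0.614271 ≈ 0.614.
seq1–seq3: 11/31 sites differ → p ≈ 0.354839, d = −0.75 ln(1 − 0.473119) = 0.480585 ≈ 0.481.
seq2–seq3: 7/31 sites differ → p ≈ 0.225806, d = −0.75 ln(1 − 0.301075) = 0.268659 ≈ 0.269.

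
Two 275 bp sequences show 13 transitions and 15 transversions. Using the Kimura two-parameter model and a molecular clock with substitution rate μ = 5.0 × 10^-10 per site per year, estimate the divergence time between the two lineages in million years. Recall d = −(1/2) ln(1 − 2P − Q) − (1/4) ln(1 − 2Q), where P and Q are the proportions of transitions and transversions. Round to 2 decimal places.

109.60

P = 13/275 ≈ 0.047273 and Q = 15/275 ≈ 0.054545.
Under the Kimura two-parameter model, d = −½ ln(1 − 2P − Q) − ¼ ln(1 − 2Q).
1 − 2P − Q = 0.850909, giving −½ ln(0.850909) = 0.080725.
1 − 2Q = 0.89091, giving −¼ ln(0.89091) = 0.028878.
d = 0.080725 + 0.028878 = 0.109603.
Under a molecular clock d = 2μt, so t = d/(2μ) = 0.109603 / (2 × 5.0 × 10^-10) = 109.60 million years.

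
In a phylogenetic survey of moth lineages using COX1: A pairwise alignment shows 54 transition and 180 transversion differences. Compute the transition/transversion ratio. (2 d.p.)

R = 54/180 = 0.30.

0.30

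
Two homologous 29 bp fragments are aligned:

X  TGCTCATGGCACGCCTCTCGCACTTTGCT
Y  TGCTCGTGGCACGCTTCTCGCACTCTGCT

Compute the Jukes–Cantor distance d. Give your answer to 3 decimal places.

The sequences differ at 3 of 29 sites (6, 15, 25), so p = 3/29 ≈ 0.103448.
d = −(3/4) ln(1 − 4p/3) = −0.75 ln(1 − 0.137931) = −0.75 ln(0.862069)
  = −0.75 × (-0.148420) = 0.111315 substitutions/site.

0.111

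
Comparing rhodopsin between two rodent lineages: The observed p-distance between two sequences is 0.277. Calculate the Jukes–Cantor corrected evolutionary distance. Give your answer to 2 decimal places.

d = −(3/4) ln(1 − 4p/3) = −0.75 ln(1 − 0.369333) = −0.75 ln(0.630667)
  = −0.75 × (-0.460977) = 0.345733 substitutions/site.

0.35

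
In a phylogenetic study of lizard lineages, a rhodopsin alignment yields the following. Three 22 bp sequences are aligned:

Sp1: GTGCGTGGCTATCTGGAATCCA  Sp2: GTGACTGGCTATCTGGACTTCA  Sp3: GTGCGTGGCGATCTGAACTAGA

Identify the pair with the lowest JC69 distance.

Sp1 and Sp2

Sp1–Sp2: 4/22 differ, p = 0.182, d = 0.208.
Sp1–Sp3: 5/22 differ, p = 0.227, d = 0.271.
Sp2–Sp3: 6/22 differ, p = 0.273, d = 0.339.
The smallest distance is between Sp1 and Sp2.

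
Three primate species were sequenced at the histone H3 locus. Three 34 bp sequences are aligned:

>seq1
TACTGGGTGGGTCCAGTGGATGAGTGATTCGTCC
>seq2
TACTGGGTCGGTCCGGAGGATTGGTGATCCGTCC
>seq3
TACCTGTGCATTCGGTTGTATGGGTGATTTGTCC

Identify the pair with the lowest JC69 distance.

seq1–seq2: 6/34 differ, p = 0.176, d = 0.201.
seq1–seq3: 13/34 differ, p = 0.382, d = 0.535.
seq2–seq3: 13/34 differ, p = 0.382, d = 0.535.
The smallest distance is between seq1 and seq2.

seq1 and seq2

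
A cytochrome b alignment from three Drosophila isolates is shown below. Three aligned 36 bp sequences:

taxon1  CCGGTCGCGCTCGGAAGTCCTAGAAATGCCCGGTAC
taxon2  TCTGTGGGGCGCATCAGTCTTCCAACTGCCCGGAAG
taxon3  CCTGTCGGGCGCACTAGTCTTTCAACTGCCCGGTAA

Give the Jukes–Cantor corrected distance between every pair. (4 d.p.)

taxon1–taxon2: 14/36 sites differ → p ≈ 0.388889, d = −0.75 ln(1 − 0.518519) = 0.548166 ≈ 0.5482.
taxon1–taxon3: 11/36 sites differ → p ≈ 0.305556, d = −0.75 ln(1 − 0.407408) = 0.392437 ≈ 0.3924.
taxon2–taxon3: 7/36 sites differ → p ≈ 0.194444, d = −0.75 ln(1 − 0.259259) = 0.225078 ≈ 0.2251.

d(taxon1,taxon2) = 0.5482, d(taxon1,taxon3) = 0.3924, d(taxon2,taxon3) = 0.2251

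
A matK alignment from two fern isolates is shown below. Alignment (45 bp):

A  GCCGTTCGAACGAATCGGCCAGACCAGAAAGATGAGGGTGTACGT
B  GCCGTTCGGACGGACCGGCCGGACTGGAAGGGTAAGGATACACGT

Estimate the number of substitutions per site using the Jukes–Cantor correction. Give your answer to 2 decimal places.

The sequences differ at 12 of 45 sites, so p = 12/45 ≈ 0.266667.
d = −(3/4) ln(1 − 4p/3) = −0.75 ln(1 − 0.355556) = −0.75 ln(0.644444)
  = −0.75 × (-0.439367) = 0.329525 substitutions/site.

0.33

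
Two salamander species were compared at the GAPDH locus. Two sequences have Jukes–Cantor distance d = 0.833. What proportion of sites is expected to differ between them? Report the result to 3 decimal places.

p = (3/4)(1 − e^(−4d/3)) = 0.75 × (1 − e^(-1.110667)) = 0.75 × (1 − 0.329339) = 0.502996.

0.503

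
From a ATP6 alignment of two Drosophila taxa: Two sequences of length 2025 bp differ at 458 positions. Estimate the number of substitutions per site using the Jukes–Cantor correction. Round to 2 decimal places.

0.27

p = 458/2025 ≈ 0.226173.
d = −(3/4) ln(1 − 4p/3) = −0.75 ln(1 − 0.301564) = −0.75 ln(0.698436)
  = −0.75 × (-0.358912) = 0.269184 substitutions/site.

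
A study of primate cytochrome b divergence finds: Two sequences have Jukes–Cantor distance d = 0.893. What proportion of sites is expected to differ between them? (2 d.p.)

0.52

p = (3/4)(1 − e^(−4d/3)) = 0.75 × (1 − e^(-1.190667)) = 0.75 × (1 − 0.304018) = 0.521987.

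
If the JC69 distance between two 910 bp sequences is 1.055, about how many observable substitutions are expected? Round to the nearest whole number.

515

Invert JC69: p = (3/4)(1 − e^(−4d/3)) = 0.75 × (1 − e^(-1.406667)) = 0.75 × (1 − 0.244958) = 0.566282.
Expected differing sites = pL ≈ 0.566282 × 910 = 515.31662 ≈ 515.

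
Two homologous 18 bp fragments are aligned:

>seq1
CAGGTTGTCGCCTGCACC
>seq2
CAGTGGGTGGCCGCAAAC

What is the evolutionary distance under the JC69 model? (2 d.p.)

0.67

The sequences differ at 8 of 18 sites (4, 5, 6, 9, 13, 14, 15, 17), so p = 8/18 ≈ 0.444444.
d = −(3/4) ln(1 − 4p/3) = −0.75 ln(1 − 0.592592) = −0.75 ln(0.407408)
  = −0.75 × (-0.897940) = 0.673455 substitutions/site.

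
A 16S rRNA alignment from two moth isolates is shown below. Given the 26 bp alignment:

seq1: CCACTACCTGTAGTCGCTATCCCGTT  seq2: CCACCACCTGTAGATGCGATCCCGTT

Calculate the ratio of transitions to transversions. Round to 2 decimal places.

Transitions are A↔G and C↔T; transversions are all other mismatches.
Transitions: 2. Transversions: 2.
R = 2/2 = 1.00.

1.00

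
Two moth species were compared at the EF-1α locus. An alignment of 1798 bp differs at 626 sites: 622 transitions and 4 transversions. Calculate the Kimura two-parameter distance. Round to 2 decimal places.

P = 622/1798 ≈ 0.34594 and Q = 4/1798 ≈ 0.002225.
Under the Kimura two-parameter model, d = −½ ln(1 − 2P − Q) − ¼ ln(1 − 2Q).
1 − 2P − Q = 0.305895, giving −½ ln(0.305895) = 0.592257.
1 − 2Q = 0.99555, giving −¼ ln(0.99555) = 0.001115.
d = 0.592257 + 0.001115 = 0.593372.

0.59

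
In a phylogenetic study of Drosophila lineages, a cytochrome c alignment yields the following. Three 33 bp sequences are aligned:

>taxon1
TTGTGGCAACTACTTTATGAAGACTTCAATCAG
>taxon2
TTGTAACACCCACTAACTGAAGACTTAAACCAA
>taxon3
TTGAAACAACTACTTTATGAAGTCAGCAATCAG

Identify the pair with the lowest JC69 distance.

taxon1–taxon2: 10/33 differ, p = 0.303, d = 0.388.
taxon1–taxon3: 6/33 differ, p = 0.182, d = 0.208.
taxon2–taxon3: 12/33 differ, p = 0.364, d = 0.497.
The smallest distance is between taxon1 and taxon3.

taxon1 and taxon3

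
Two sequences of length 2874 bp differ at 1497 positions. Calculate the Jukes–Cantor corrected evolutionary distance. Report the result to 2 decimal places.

p = 1497/2874 ≈ 0.520877.
d = −(3/4) ln(1 − 4p/3) = −0.75 ln(1 − 0.694503) = −0.75 ln(0.305497)
  = −0.75 × (-1.185815) = 0.889361 substitutions/site.

0.89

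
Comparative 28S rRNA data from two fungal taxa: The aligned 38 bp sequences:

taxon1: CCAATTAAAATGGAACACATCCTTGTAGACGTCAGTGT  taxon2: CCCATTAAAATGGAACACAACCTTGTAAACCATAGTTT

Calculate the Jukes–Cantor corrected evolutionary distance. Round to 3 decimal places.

The sequences differ at 7 of 38 sites (3, 20, 28, 31, 32, 33, 37), so p = 7/38 ≈ 0.184211.
d = −(3/4) ln(1 − 4p/3) = −0.75 ln(1 − 0.245615) = −0.75 ln(0.754385)
  = −0.75 × (-0.281852) = 0.211389 substitutions/site.

0.211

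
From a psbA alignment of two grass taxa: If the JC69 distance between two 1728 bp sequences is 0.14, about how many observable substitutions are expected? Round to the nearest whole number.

Invert JC69: p = (3/4)(1 − e^(−4d/3)) = 0.75 × (1 − e^(-0.186667)) = 0.75 × (1 − 0.829720) = 0.127710.
Expected differing sites = pL ≈ 0.127710 × 1728 = 220.68288 ≈ 221.

221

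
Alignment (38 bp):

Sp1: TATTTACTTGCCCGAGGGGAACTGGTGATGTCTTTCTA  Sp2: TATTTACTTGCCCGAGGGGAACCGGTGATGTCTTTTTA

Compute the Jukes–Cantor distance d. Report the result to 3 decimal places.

The sequences differ at 2 of 38 sites (23, 36), so p = 2/38 ≈ 0.052632.
d = −(3/4) ln(1 − 4p/3) = −0.75 ln(1 − 0.070176) = −0.75 ln(0.929824)
  = −0.75 × (-0.072760) = 0.054570 substitutions/site.

0.055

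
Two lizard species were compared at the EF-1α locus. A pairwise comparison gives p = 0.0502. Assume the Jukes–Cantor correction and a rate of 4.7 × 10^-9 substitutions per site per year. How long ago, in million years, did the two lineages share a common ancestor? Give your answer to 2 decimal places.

5.53

d = −(3/4) ln(1 − 4p/3) = −0.75 ln(1 − 0.066933) = −0.75 ln(0.933067)
  = −0.75 × (-0.069278) = 0.051959 substitutions/site.
Under a molecular clock d = 2μt, so t = d/(2μ) = 0.051959 / (2 × 4.7 × 10^-9) = 5.53 million years.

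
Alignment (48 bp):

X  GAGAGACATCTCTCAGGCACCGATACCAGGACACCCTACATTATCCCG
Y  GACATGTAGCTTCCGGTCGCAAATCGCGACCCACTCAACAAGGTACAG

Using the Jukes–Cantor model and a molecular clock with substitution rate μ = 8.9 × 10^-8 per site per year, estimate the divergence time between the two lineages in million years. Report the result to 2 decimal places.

5.00

The sequences differ at 25 of 48 sites, so p = 25/48 ≈ 0.520833.
d = −(3/4) ln(1 − 4p/3) = −0.75 ln(1 − 0.694444) = −0.75 ln(0.305556)
  = −0.75 × (-1.185622) = 0.889217 substitutions/site.
Under a molecular clock d = 2μt, so t = d/(2μ) = 0.889217 / (2 × 8.9 × 10^-8) = 5.00 million years.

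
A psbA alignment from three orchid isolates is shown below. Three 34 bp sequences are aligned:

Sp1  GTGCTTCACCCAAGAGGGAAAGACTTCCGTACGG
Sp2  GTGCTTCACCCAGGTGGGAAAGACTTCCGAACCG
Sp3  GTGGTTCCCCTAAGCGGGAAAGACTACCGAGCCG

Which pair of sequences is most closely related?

Sp1 and Sp2

Sp1–Sp2: 4/34 differ, p = 0.118, d = 0.128.
Sp1–Sp3: 8/34 differ, p = 0.235, d = 0.282.
Sp2–Sp3: 7/34 differ, p = 0.206, d = 0.241.
The smallest distance is between Sp1 and Sp2.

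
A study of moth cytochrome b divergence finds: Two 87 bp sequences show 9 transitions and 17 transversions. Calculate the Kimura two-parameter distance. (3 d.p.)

P = 9/87 ≈ 0.103448 and Q = 17/87 ≈ 0.195402.
Under the Kimura two-parameter model, d = −½ ln(1 − 2P − Q) − ¼ ln(1 − 2Q).
1 − 2P − Q = 0.597702, giving −½ ln(0.597702) = 0.257331.
1 − 2Q = 0.609196, giving −¼ ln(0.609196) = 0.123904.
d = 0.257331 + 0.123904 = 0.381235.

0.381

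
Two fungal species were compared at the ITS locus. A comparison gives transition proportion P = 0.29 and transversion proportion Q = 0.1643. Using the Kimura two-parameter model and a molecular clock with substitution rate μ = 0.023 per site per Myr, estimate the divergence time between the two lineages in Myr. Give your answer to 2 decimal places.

16.99

Under the Kimura two-parameter model, d = −½ ln(1 − 2P − Q) − ¼ ln(1 − 2Q).
1 − 2P − Q = 0.2557, giving −½ ln(0.2557) = 0.681875.
1 − 2Q = 0.6714, giving −¼ ln(0.6714) = 0.099598.
d = 0.681875 + 0.099598 = 0.781473.
Under a molecular clock d = 2μt, so t = d/(2μ) = 0.781473 / (2 × 0.023) = 16.99 Myr.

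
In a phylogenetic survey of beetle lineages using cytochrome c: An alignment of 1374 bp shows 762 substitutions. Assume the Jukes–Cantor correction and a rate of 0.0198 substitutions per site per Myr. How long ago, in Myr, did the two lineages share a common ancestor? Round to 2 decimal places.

p = 762/1374 ≈ 0.554585.
d = −(3/4) ln(1 − 4p/3) = −0.75 ln(1 − 0.739447) = −0.75 ln(0.260553)
  = −0.75 × (-1.344949) = 1.008712 substitutions/site.
Under a molecular clock d = 2μt, so t = d/(2μ) = 1.008712 / (2 × 0.0198) = 25.47 Myr.

25.47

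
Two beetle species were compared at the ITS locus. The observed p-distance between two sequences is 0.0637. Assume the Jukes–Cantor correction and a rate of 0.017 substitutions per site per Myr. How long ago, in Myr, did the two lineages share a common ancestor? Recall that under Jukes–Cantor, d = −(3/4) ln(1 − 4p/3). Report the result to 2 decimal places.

d = −(3/4) ln(1 − 4p/3) = −0.75 ln(1 − 0.084933) = −0.75 ln(0.915067)
  = −0.75 × (-0.088758) = 0.066569 substitutions/site.
Under a molecular clock d = 2μt, so t = d/(2μ) = 0.066569 / (2 × 0.017) = 1.96 Myr.

1.96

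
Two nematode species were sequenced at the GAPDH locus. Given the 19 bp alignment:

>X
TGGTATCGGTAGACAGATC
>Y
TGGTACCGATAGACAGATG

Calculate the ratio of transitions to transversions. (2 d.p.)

2.00

Transitions are A↔G and C↔T; transversions are all other mismatches.
Transitions: 2. Transversions: 1.
R = 2/1 = 2.00.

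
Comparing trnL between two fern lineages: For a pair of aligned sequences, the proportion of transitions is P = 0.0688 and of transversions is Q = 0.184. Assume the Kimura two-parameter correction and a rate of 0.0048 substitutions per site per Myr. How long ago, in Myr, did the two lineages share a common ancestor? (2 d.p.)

32.16

Under the Kimura two-parameter model, d = −½ ln(1 − 2P − Q) − ¼ ln(1 − 2Q).
1 − 2P − Q = 0.6784, giving −½ ln(0.6784) = 0.194009.
1 − 2Q = 0.632, giving −¼ ln(0.632) = 0.114716.
d = 0.194009 + 0.114716 = 0.308725.
Under a molecular clock d = 2μt, so t = d/(2μ) = 0.308725 / (2 × 0.0048) = 32.16 Myr.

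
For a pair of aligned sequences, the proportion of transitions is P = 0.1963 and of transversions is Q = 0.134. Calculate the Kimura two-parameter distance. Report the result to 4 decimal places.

Under the Kimura two-parameter model, d = −½ ln(1 − 2P − Q) − ¼ ln(1 − 2Q).
1 − 2P − Q = 0.4734, giving −½ ln(0.4734) = 0.373907.
1 − 2Q = 0.732, giving −¼ ln(0.732) = 0.077994.
d = 0.373907 + 0.077994 = 0.451901.

0.4519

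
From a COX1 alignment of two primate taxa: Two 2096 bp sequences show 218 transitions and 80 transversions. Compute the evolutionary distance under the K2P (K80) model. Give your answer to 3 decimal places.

0.161

P = 218/2096 ≈ 0.104008 and Q = 80/2096 ≈ 0.038168.
Under the Kimura two-parameter model, d = −½ ln(1 − 2P − Q) − ¼ ln(1 − 2Q).
1 − 2P − Q = 0.753816, giving −½ ln(0.753816) = 0.141303.
1 − 2Q = 0.923664, giving −¼ ln(0.923664) = 0.019852.
d = 0.141303 + 0.019852 = 0.161155.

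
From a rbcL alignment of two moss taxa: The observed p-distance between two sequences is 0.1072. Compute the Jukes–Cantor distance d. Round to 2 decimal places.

d = −(3/4) ln(1 − 4p/3) = −0.75 ln(1 − 0.142933) = −0.75 ln(0.857067)
  = −0.75 × (-0.154239) = 0.115679 substitutions/site.

0.12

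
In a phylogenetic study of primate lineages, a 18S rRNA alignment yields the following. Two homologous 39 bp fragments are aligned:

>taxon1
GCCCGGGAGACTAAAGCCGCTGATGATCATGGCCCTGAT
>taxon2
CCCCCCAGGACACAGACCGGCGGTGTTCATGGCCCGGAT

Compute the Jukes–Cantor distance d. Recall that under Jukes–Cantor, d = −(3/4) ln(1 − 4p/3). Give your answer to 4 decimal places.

The sequences differ at 14 of 39 sites, so p = 14/39 ≈ 0.358974.
d = −(3/4) ln(1 − 4p/3) = −0.75 ln(1 − 0.478632) = −0.75 ln(0.521368)
  = −0.75 × (-0.651299) = 0.488474 substitutions/site.

0.4885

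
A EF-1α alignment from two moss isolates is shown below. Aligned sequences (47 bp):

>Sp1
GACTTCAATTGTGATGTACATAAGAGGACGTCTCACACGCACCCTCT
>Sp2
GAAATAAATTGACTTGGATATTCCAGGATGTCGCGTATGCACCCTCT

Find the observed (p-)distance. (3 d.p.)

The sequences differ at 16 of 47 positions.
p = 16/47 = 0.340425… ≈ 0.340 (to 3 d.p.).

0.340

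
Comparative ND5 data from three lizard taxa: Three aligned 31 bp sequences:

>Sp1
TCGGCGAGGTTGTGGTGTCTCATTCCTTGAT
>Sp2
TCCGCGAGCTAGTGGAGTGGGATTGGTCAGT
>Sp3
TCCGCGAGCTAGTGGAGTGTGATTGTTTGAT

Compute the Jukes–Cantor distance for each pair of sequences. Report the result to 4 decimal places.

d(Sp1,Sp2) = 0.5445, d(Sp1,Sp3) = 0.3163, d(Sp2,Sp3) = 0.1816

Sp1–Sp2: 12/31 sites differ → p ≈ 0.387097, d = −0.75 ln(1 − 0.516129) = 0.544453 ≈ 0.5445.
Sp1–Sp3: 8/31 sites differ → p ≈ 0.258065, d = −0.75 ln(1 − 0.344087) = 0.316295 ≈ 0.3163.
Sp2–Sp3: 5/31 sites differ → p ≈ 0.16129, d = −0.75 ln(1 − 0.215053) = 0.181604 ≈ 0.1816.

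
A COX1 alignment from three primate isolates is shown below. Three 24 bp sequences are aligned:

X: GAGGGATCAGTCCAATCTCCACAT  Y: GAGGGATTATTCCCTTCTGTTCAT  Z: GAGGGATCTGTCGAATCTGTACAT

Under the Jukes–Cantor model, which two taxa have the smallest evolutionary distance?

X and Z

X–Y: 7/24 differ, p = 0.292, d = 0.369.
X–Z: 4/24 differ, p = 0.167, d = 0.188.
Y–Z: 7/24 differ, p = 0.292, d = 0.369.
The smallest distance is between X and Z.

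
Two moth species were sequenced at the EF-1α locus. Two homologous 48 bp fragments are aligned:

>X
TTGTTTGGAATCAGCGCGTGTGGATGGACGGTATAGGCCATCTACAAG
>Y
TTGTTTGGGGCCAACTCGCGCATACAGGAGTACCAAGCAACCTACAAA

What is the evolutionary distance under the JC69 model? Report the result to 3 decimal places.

The sequences differ at 21 of 48 sites, so p = 21/48 = 0.4375.
d = −(3/4) ln(1 − 4p/3) = −0.75 ln(1 − 0.583333) = −0.75 ln(0.416667)
  = −0.75 × (-0.875468) = 0.656601 substitutions/site.

0.657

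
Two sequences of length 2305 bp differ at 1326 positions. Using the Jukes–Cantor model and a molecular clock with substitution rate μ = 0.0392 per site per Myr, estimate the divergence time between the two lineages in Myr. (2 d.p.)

p = 1326/2305 ≈ 0.575271.
d = −(3/4) ln(1 − 4p/3) = −0.75 ln(1 − 0.767028) = −0.75 ln(0.232972)
  = −0.75 × (-1.456837) = 1.092628 substitutions/site.
Under a molecular clock d = 2μt, so t = d/(2μ) = 1.092628 / (2 × 0.0392) = 13.94 Myr.

13.94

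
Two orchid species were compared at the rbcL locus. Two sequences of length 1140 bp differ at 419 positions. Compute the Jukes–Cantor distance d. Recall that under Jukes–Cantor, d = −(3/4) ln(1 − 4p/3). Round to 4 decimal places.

p = 419/1140 ≈ 0.367544.
d = −(3/4) ln(1 − 4p/3) = −0.75 ln(1 − 0.490059) = −0.75 ln(0.509941)
  = −0.75 × (-0.673460) = 0.505095 substitutions/site.

0.5051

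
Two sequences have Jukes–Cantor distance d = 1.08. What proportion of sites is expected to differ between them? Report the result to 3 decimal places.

0.572

p = (3/4)(1 − e^(−4d/3)) = 0.75 × (1 − e^(-1.44)) = 0.75 × (1 − 0.236928) = 0.572304.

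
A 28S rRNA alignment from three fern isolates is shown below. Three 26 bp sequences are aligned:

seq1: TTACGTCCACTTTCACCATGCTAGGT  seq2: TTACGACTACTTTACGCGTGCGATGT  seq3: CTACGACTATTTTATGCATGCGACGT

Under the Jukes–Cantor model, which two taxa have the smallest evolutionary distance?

seq2 and seq3

seq1–seq2: 8/26 differ, p = 0.308, d = 0.396.
seq1–seq3: 9/26 differ, p = 0.346, d = 0.464.
seq2–seq3: 5/26 differ, p = 0.192, d = 0.222.
The smallest distance is between seq2 and seq3.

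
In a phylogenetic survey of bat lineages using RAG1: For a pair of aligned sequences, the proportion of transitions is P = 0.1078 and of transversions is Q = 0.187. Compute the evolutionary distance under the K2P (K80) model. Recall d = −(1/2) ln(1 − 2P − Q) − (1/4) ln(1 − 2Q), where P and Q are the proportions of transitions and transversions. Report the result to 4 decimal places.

Under the Kimura two-parameter model, d = −½ ln(1 − 2P − Q) − ¼ ln(1 − 2Q).
1 − 2P − Q = 0.5974, giving −½ ln(0.5974) = 0.257584.
1 − 2Q = 0.626, giving −¼ ln(0.626) = 0.117101.
d = 0.257584 + 0.117101 = 0.374685.

0.3747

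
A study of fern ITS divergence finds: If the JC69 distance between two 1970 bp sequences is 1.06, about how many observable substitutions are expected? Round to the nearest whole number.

1118

Invert JC69: p = (3/4)(1 − e^(−4d/3)) = 0.75 × (1 − e^(-1.413333)) = 0.75 × (1 − 0.243331) = 0.567502.
Expected differing sites = pL ≈ 0.567502 × 1970 = 1117.97894 ≈ 1118.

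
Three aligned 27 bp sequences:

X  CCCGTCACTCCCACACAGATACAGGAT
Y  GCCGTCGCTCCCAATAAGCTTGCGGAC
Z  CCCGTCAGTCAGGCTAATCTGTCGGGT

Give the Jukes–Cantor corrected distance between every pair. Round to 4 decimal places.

X–Y: 10/27 sites differ → p ≈ 0.37037, d = −0.75 ln(1 − 0.493827) = 0.510658 ≈ 0.5107.
X–Z: 12/27 sites differ → p ≈ 0.444444, d = −0.75 ln(1 − 0.592592) = 0.673455 ≈ 0.6735.
Y–Z: 12/27 sites differ → p ≈ 0.444444, d = −0.75 ln(1 − 0.592592) = 0.673455 ≈ 0.6735.

d(X,Y) = 0.5107, d(X,Z) = 0.6735, d(Y,Z) = 0.6735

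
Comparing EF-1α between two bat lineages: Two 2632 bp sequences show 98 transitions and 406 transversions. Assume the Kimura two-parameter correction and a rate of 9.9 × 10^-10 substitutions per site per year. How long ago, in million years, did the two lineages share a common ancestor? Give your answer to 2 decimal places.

P = 98/2632 ≈ 0.037234 and Q = 406/2632 ≈ 0.154255.
Under the Kimura two-parameter model, d = −½ ln(1 − 2P − Q) − ¼ ln(1 − 2Q).
1 − 2P − Q = 0.771277, giving −½ ln(0.771277) = 0.129854.
1 − 2Q = 0.69149, giving −¼ ln(0.69149) = 0.092227.
d = 0.129854 + 0.092227 = 0.222081.
Under a molecular clock d = 2μt, so t = d/(2μ) = 0.222081 / (2 × 9.9 × 10^-10) = 112.16 million years.

112.16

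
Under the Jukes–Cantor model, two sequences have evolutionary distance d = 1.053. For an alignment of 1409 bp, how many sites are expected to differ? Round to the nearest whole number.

797

Invert JC69: p = (3/4)(1 − e^(−4d/3)) = 0.75 × (1 − e^(-1.404)) = 0.75 × (1 − 0.245613) = 0.565790.
Expected differing sites = pL ≈ 0.565790 × 1409 = 797.19811 ≈ 797.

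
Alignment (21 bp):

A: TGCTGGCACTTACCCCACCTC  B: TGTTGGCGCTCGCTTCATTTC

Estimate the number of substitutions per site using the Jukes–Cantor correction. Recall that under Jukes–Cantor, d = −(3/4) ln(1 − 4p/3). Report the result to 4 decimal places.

0.5319

The sequences differ at 8 of 21 sites (3, 8, 11, 12, 14, 15, 18, 19), so p = 8/21 ≈ 0.380952.
d = −(3/4) ln(1 − 4p/3) = −0.75 ln(1 − 0.507936) = −0.75 ln(0.492064)
  = −0.75 × (-0.709146) = 0.531860 substitutions/site.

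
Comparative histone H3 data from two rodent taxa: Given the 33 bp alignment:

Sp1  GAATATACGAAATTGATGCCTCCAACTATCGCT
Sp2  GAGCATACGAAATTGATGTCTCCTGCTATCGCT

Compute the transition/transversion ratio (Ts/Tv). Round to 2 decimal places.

4.00

Transitions are A↔G and C↔T; transversions are all other mismatches.
Transitions: 4. Transversions: 1.
R = 4/1 = 4.00.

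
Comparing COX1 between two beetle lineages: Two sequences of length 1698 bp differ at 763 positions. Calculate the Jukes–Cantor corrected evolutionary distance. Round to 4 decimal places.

p = 763/1698 ≈ 0.449352.
d = −(3/4) ln(1 − 4p/3) = −0.75 ln(1 − 0.599136) = −0.75 ln(0.400864)
  = −0.75 × (-0.914133) = 0.685600 substitutions/site.

0.6856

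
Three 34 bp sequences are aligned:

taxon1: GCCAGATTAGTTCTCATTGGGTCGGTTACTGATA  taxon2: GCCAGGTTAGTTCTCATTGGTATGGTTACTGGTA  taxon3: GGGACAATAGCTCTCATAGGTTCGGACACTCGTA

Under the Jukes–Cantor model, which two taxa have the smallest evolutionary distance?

taxon1 and taxon2

taxon1–taxon2: 5/34 differ, p = 0.147, d = 0.164.
taxon1–taxon3: 11/34 differ, p = 0.324, d = 0.423.
taxon2–taxon3: 12/34 differ, p = 0.353, d = 0.477.
The smallest distance is between taxon1 and taxon2.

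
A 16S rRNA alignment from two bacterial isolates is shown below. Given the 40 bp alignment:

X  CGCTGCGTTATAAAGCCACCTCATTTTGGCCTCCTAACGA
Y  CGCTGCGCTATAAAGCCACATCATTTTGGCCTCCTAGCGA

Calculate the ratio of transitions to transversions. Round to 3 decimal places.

Transitions are A↔G and C↔T; transversions are all other mismatches.
Transitions: 2. Transversions: 1.
R = 2/1 = 2.000.

2.000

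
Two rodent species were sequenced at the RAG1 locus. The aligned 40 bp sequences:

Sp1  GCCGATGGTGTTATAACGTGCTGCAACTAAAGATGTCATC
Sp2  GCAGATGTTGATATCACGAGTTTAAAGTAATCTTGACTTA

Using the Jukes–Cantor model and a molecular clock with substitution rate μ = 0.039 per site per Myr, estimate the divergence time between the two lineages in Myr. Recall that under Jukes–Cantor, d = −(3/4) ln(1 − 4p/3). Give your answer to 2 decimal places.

6.66

The sequences differ at 15 of 40 sites, so p = 15/40 = 0.375.
d = −(3/4) ln(1 − 4p/3) = −0.75 ln(1 − 0.5) = −0.75 ln(0.5)
  = −0.75 × (-0.693147) = 0.519860 substitutions/site.
Under a molecular clock d = 2μt, so t = d/(2μ) = 0.519860 / (2 × 0.039) = 6.66 Myr.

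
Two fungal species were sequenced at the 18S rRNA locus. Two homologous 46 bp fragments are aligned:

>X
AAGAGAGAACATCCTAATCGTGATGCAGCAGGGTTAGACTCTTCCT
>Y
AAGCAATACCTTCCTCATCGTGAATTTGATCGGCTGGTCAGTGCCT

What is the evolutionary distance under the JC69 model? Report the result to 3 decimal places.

The sequences differ at 19 of 46 sites, so p = 19/46 ≈ 0.413043.
d = −(3/4) ln(1 − 4p/3) = −0.75 ln(1 − 0.550724) = −0.75 ln(0.449276)
  = −0.75 × (-0.800118) = 0.600089 substitutions/site.

0.600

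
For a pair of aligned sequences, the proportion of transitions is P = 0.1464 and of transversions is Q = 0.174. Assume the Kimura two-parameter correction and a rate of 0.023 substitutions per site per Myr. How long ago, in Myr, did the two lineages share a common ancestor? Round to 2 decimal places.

Under the Kimura two-parameter model, d = −½ ln(1 − 2P − Q) − ¼ ln(1 − 2Q).
1 − 2P − Q = 0.5332, giving −½ ln(0.5332) = 0.314429.
1 − 2Q = 0.652, giving −¼ ln(0.652) = 0.106928.
d = 0.314429 + 0.106928 = 0.421357.
Under a molecular clock d = 2μt, so t = d/(2μ) = 0.421357 / (2 × 0.023) = 9.16 Myr.

9.16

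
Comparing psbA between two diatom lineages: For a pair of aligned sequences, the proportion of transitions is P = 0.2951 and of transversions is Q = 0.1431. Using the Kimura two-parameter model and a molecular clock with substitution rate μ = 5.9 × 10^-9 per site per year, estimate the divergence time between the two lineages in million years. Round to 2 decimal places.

Under the Kimura two-parameter model, d = −½ ln(1 − 2P − Q) − ¼ ln(1 − 2Q).
1 − 2P − Q = 0.2667, giving −½ ln(0.2667) = 0.660815.
1 − 2Q = 0.7138, giving −¼ ln(0.7138) = 0.084288.
d = 0.660815 + 0.084288 = 0.745103.
Under a molecular clock d = 2μt, so t = d/(2μ) = 0.745103 / (2 × 5.9 × 10^-9) = 63.14 million years.

63.14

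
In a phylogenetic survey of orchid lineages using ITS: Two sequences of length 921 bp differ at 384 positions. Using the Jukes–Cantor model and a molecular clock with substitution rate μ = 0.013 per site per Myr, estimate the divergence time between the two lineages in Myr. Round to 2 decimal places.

23.42

p = 384/921 ≈ 0.416938.
d = −(3/4) ln(1 − 4p/3) = −0.75 ln(1 − 0.555917) = −0.75 ln(0.444083)
  = −0.75 × (-0.811744) = 0.608808 substitutions/site.
Under a molecular clock d = 2μt, so t = d/(2μ) = 0.608808 / (2 × 0.013) = 23.42 Myr.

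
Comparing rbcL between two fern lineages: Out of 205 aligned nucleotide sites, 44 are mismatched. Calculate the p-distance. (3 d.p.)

0.215

p = 44/205 = 0.214634… ≈ 0.215 (to 3 d.p.).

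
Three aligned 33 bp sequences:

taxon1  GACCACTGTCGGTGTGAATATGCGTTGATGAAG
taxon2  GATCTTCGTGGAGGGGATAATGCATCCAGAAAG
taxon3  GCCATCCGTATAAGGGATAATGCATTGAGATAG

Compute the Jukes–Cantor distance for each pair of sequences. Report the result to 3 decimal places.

taxon1–taxon2: 15/33 sites differ → p ≈ 0.454545, d = −0.75 ln(1 − 0.60606) = 0.698667 ≈ 0.699.
taxon1–taxon3: 15/33 sites differ → p ≈ 0.454545, d = −0.75 ln(1 − 0.60606) = 0.698667 ≈ 0.699.
taxon2–taxon3: 10/33 sites differ → p ≈ 0.30303, d = −0.75 ln(1 − 0.40404) = 0.388186 ≈ 0.388.

d(taxon1,taxon2) = 0.699, d(taxon1,taxon3) = 0.699, d(taxon2,taxon3) = 0.388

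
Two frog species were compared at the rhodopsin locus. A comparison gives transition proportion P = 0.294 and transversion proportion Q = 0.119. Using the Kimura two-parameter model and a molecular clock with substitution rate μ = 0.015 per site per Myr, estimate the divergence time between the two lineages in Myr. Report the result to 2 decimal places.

22.72

Under the Kimura two-parameter model, d = −½ ln(1 − 2P − Q) − ¼ ln(1 − 2Q).
1 − 2P − Q = 0.293, giving −½ ln(0.293) = 0.613791.
1 − 2Q = 0.762, giving −¼ ln(0.762) = 0.067952.
d = 0.613791 + 0.067952 = 0.681743.
Under a molecular clock d = 2μt, so t = d/(2μ) = 0.681743 / (2 × 0.015) = 22.72 Myr.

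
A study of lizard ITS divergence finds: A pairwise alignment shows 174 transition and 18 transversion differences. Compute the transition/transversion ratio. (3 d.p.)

9.667

R = 174/18 = 9.666666… ≈ 9.667 (to 3 d.p.).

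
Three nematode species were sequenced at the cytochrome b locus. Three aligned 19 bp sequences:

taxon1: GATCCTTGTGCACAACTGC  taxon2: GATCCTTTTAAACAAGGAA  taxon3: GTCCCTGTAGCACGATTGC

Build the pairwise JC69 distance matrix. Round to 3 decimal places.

d(taxon1,taxon2) = 0.507, d(taxon1,taxon3) = 0.507, d(taxon2,taxon3) = 1.109

taxon1–taxon2: 7/19 sites differ → p ≈ 0.368421, d = −0.75 ln(1 − 0.491228) = 0.506816 ≈ 0.507.
taxon1–taxon3: 7/19 sites differ → p ≈ 0.368421, d = −0.75 ln(1 − 0.491228) = 0.506816 ≈ 0.507.
taxon2–taxon3: 11/19 sites differ → p ≈ 0.578947, d = −0.75 ln(1 − 0.771929) = 1.108574 ≈ 1.109.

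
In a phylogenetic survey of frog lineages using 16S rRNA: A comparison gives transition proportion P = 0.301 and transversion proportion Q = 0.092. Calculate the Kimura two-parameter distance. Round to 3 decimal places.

0.643

Under the Kimura two-parameter model, d = −½ ln(1 − 2P − Q) − ¼ ln(1 − 2Q).
1 − 2P − Q = 0.306, giving −½ ln(0.306) = 0.592085.
1 − 2Q = 0.816, giving −¼ ln(0.816) = 0.050835.
d = 0.592085 + 0.050835 = 0.642920.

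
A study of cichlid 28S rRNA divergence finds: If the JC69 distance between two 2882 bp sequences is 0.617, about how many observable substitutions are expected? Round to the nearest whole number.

1212

Invert JC69: p = (3/4)(1 − e^(−4d/3)) = 0.75 × (1 − e^(-0.822667)) = 0.75 × (1 − 0.439259) = 0.420556.
Expected differing sites = pL ≈ 0.420556 × 2882 = 1212.042392 ≈ 1212.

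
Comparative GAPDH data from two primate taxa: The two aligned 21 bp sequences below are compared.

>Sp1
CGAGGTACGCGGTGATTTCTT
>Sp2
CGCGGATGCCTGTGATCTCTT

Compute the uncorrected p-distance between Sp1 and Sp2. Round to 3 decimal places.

The sequences differ at 7 of 21 positions (sites 3, 6, 7, 8, 9, 11, 17).
p = 7/21 = 0.333333… ≈ 0.333 (to 3 d.p.).

0.333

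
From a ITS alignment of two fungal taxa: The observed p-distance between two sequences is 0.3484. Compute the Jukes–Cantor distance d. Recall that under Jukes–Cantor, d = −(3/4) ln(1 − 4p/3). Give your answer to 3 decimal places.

d = −(3/4) ln(1 − 4p/3) = −0.75 ln(1 − 0.464533) = −0.75 ln(0.535467)
  = −0.75 × (-0.624616) = 0.468462 substitutions/site.

0.468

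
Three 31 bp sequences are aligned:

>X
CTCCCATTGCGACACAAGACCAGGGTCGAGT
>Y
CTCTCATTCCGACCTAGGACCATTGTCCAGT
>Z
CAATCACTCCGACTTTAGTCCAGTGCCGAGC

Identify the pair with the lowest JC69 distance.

X–Y: 8/31 differ, p = 0.258, d = 0.316.
X–Z: 12/31 differ, p = 0.387, d = 0.544.
Y–Z: 11/31 differ, p = 0.355, d = 0.481.
The smallest distance is between X and Y.

X and Y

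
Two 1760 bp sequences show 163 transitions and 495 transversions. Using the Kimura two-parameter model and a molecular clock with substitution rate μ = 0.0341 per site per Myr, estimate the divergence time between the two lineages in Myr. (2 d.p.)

7.64

P = 163/1760 ≈ 0.092614 and Q = 495/1760 = 0.28125.
Under the Kimura two-parameter model, d = −½ ln(1 − 2P − Q) − ¼ ln(1 − 2Q).
1 − 2P − Q = 0.533522, giving −½ ln(0.533522) = 0.314127.
1 − 2Q = 0.4375, giving −¼ ln(0.4375) = 0.206670.
d = 0.314127 + 0.206670 = 0.520797.
Under a molecular clock d = 2μt, so t = d/(2μ) = 0.520797 / (2 × 0.0341) = 7.64 Myr.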